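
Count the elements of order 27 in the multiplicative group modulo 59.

0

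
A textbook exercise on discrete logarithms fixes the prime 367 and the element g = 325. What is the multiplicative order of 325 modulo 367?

183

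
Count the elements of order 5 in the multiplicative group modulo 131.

4

φ(131) = 131 − 1 = 130 = 2 · 5 · 13.
Since (Z/131Z)^× is cyclic of order 130, the number of elements of order d is φ(d) when d | 130 and 0 otherwise.
5 | 130, and φ(5) = 5 − 1 = 4.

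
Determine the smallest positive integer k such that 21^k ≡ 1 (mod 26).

4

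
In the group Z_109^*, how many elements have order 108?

φ(109) = 109 − 1 = 108 = 2^2 · 3^3.
(Z/109Z)^× is cyclic (|G| = 108); a cyclic group of order m has exactly φ(d) elements of each order d | m, and none otherwise.
108 = 2^2 · 3^3 divides 108, and φ(108) = 36.

36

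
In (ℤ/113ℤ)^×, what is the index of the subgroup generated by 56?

4

Since 56 ∈ (Z/113Z)^×, its order divides φ(113) = 113 − 1 = 112 = 2^4 · 7.
Divisors of 112: 1, 2, 4, 7, 8, 14, 16, 28, 56, 112.
Check 56^d mod 113 for each divisor in increasing order:
56^1 ≡ 56 (mod 113)
56^2 ≡ 85 (mod 113)
56^4 ≡ 106 (mod 113)
56^7 ≡ 15 (mod 113)
56^8 ≡ 49 (mod 113)
56^14 ≡ 112 (mod 113)
56^16 ≡ 28 (mod 113)
56^28 ≡ 1 (mod 113) ✓
Thus |⟨56⟩| = ord(56) = 28.
Index = |(Z/113Z)^×| / |⟨56⟩| = 112 / 28 = 4.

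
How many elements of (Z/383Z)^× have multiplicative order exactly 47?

φ(383) = 383 − 1 = 382 = 2 · 191.
In a cyclic group of order 382, there are φ(d) elements of order d for each divisor d of 382, and zero for non-divisors.
Here 382 is not a multiple of 47, so there are no elements of order 47.

0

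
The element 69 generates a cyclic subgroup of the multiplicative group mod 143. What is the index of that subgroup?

Since 69 ∈ (Z/143Z)^×, its order divides φ(143) = φ(11·13) = (11−1)·(13−1) = 10·12 = 120 = 2^3 · 3 · 5.
Divisors of 120: 1, 2, 3, 4, 5, 6, 8, 10, 12, 15, 20, 24, 30, 40, 60, 120.
Evaluate successive powers at the divisors of 120:
69^1 ≡ 69
69^2 ≡ 42
69^3 ≡ 38
69^4 ≡ 48
69^5 ≡ 23
69^6 ≡ 14
69^8 ≡ 16
69^10 ≡ 100
69^12 ≡ 53
69^15 ≡ 12
69^20 ≡ 133
69^24 ≡ 92
69^30 ≡ 1
Thus |⟨69⟩| = ord(69) = 30.
Index = |(Z/143Z)^×| / |⟨69⟩| = 120 / 30 = 4.

4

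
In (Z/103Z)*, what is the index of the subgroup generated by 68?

2

By Lagrange's theorem, ord_103(68) divides φ(103) = 103 − 1 = 102 = 2 · 3 · 17.
Divisors of 102: 1, 2, 3, 6, 17, 34, 51, 102.
Check 68^d mod 103 for each divisor in increasing order:
68^1 ≡ 68 (mod 103)
68^2 ≡ 92 (mod 103)
68^3 ≡ 76 (mod 103)
68^6 ≡ 8 (mod 103)
68^17 ≡ 56 (mod 103)
68^34 ≡ 46 (mod 103)
68^51 ≡ 1 (mod 103) ✓
The order of 68 is 51, so the subgroup it generates has 51 elements.
Index = |(Z/103Z)^×| / |⟨68⟩| = 102 / 51 = 2.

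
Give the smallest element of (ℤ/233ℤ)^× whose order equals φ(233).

φ(233) = 233 − 1 = 232 = 2^3 · 29.
Test candidates g = 2, 3, … against the prime factors q ∈ {2, 29} of φ(233): g is a generator iff g^(232/q) ≢ 1 for every such q.
g = 2: 2^116 ≡ 1 — hits 1, so not a primitive root.
g = 3: 3^116 ≡ 232; 3^8 ≡ 37 — none is 1, so 3 is a primitive root.
Hence the least primitive root of 233 is 3.

3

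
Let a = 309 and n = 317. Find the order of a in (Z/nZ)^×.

ord(309) | φ(317) = 317 − 1 = 316 = 2^2 · 79.
Divisors of 316: 1, 2, 4, 79, 158, 316.
Test each divisor d:
309^1 ≡ 309
309^2 ≡ 64
309^4 ≡ 292
309^79 ≡ 203
309^158 ≡ 316
309^316 ≡ 1
The smallest such exponent is 316, so the order of 309 is 316.

316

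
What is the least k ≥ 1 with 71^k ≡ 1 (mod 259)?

9

ord(71) | φ(259) = φ(7·37) = (7−1)·(37−1) = 6·36 = 216 = 2^3 · 3^3.
Divisors of 216: 1, 2, 3, 4, 6, 8, 9, 12, 18, 24, 27, 36, 54, 72, 108, 216.
Test each divisor d:
71^1 ≡ 71 (mod 259)
71^2 ≡ 120 (mod 259)
71^3 ≡ 232 (mod 259)
71^4 ≡ 155 (mod 259)
71^6 ≡ 211 (mod 259)
71^8 ≡ 197 (mod 259)
71^9 ≡ 1 (mod 259) ✓
The smallest such exponent is 9, so the order of 71 is 9.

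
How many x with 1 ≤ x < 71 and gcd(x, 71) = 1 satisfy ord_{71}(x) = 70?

φ(71) = 71 − 1 = 70 = 2 · 5 · 7.
In a cyclic group of order 70, there are φ(d) elements of order d for each divisor d of 70, and zero for non-divisors.
70 = 2 · 5 · 7 divides 70, and φ(70) = 24.

24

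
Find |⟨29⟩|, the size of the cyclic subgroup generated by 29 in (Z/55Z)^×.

10

ord(29) | φ(55) = φ(5·11) = (5−1)·(11−1) = 4·10 = 40 = 2^3 · 5.
Divisors of 40: 1, 2, 4, 5, 8, 10, 20, 40.
Compute 29^d (mod 55) for the divisors d until we hit 1:
29^1 ≡ 29 (mod 55)
29^2 ≡ 16 (mod 55)
29^4 ≡ 36 (mod 55)
29^5 ≡ 54 (mod 55)
29^8 ≡ 31 (mod 55)
29^10 ≡ 1 (mod 55) ✓
Hence ord(29) = 10.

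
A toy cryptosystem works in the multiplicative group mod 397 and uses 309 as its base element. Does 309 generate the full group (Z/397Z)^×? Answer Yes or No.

φ(397) = 397 − 1 = 396 = 2^2 · 3^2 · 11.
Test 309^(396/q) mod 397 for each prime factor q of 396:
309^198 ≡ 396 (mod 397)  [q = 2: ≢ 1 ✓]
309^132 ≡ 34 (mod 397)  [q = 3: ≢ 1 ✓]
309^36 ≡ 1 (mod 397)  [q = 11: ≡ 1 ✗]
309^36 ≡ 1 shows ord(309) | 36, strictly less than φ(397); not a primitive root.

No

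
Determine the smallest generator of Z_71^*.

φ(71) = 71 − 1 = 70 = 2 · 5 · 7.
g is a primitive root iff g^(70/q) ≢ 1 (mod 71) for each prime q ∈ {2, 5, 7}.
g = 2: 2^35 ≡ 1 — hits 1, so not a primitive root.
g = 3: 3^35 ≡ 1 — hits 1, so not a primitive root.
g = 4: 4^35 ≡ 1 — hits 1, so not a primitive root.
g = 5: 5^35 ≡ 1 — hits 1, so not a primitive root.
g = 6: 6^35 ≡ 1 — hits 1, so not a primitive root.
g = 7: 7^35 ≡ 70; 7^14 ≡ 54; 7^10 ≡ 45 — none is 1, so 7 is a primitive root.
So 7 is the smallest generator of (Z/71Z)^×.

7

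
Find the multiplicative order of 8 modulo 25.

20

By Lagrange's theorem, ord_25(8) divides φ(25) = φ(5^2) = 5·(5−1) = 20 = 2^2 · 5.
Divisors of 20: 1, 2, 4, 5, 10, 20.
Compute 8^d (mod 25) for the divisors d until we hit 1:
8^1 ≡ 8
8^2 ≡ 14
8^4 ≡ 21
8^5 ≡ 18
8^10 ≡ 24
8^20 ≡ 1
Therefore the multiplicative order of 8 modulo 25 is 20.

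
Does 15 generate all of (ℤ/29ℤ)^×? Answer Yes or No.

Yes

φ(29) = 29 − 1 = 28 = 2^2 · 7.
An element g generates (Z/29Z)^× iff g^(28/q) ≢ 1 (mod 29) for each prime q ∈ {2, 7}.
15^14 ≡ 28 (mod 29)  [q = 2: ≢ 1 ✓]
15^4 ≡ 20 (mod 29)  [q = 7: ≢ 1 ✓]
None equal 1, so ord_29(15) = 28: 15 is a primitive root.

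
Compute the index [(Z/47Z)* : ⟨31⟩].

By Lagrange's theorem, ord_47(31) divides φ(47) = 47 − 1 = 46 = 2 · 23.
Divisors of 46: 1, 2, 23, 46.
Check 31^d mod 47 for each divisor in increasing order:
31^1 ≡ 31
31^2 ≡ 21
31^23 ≡ 46
31^46 ≡ 1
So ord_47(31) = 46, hence |⟨31⟩| = 46.
The index is φ(47) / ord(31) = 46 / 46 = 1.

1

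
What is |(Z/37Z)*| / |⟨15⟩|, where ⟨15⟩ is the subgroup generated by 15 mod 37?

1

By Lagrange's theorem, ord_37(15) divides φ(37) = 37 − 1 = 36 = 2^2 · 3^2.
Divisors of 36: 1, 2, 3, 4, 6, 9, 12, 18, 36.
Evaluate successive powers at the divisors of 36:
15^1 ≡ 15 (mod 37)
15^2 ≡ 3 (mod 37)
15^3 ≡ 8 (mod 37)
15^4 ≡ 9 (mod 37)
15^6 ≡ 27 (mod 37)
15^9 ≡ 31 (mod 37)
15^12 ≡ 26 (mod 37)
15^18 ≡ 36 (mod 37)
15^36 ≡ 1 (mod 37) ✓
So ord_37(15) = 36, hence |⟨15⟩| = 36.
The index is φ(37) / ord(15) = 36 / 36 = 1.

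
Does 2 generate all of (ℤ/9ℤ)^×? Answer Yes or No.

Yes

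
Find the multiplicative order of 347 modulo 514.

256

Since 347 ∈ (Z/514Z)^×, its order divides φ(514) = φ(2)·φ(257) = 1·256 = 256 = 2^8.
Divisors of 256: 1, 2, 4, 8, 16, 32, 64, 128, 256.
Compute 347^d (mod 514) for the divisors d until we hit 1:
347^1 ≡ 347
347^2 ≡ 133
347^4 ≡ 213
347^8 ≡ 137
347^16 ≡ 265
347^32 ≡ 321
347^64 ≡ 241
347^128 ≡ 513
347^256 ≡ 1
Hence ord(347) = 256.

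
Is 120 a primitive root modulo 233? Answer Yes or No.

No

φ(233) = 233 − 1 = 232 = 2^3 · 29.
It suffices to check that the order of 120 is not a proper divisor of 232: compute 120^(232/q) for q ∈ {2, 29}.
120^116 ≡ 1 (mod 233)  [q = 2: ≡ 1 ✗]
120^8 ≡ 128 (mod 233)  [q = 29: ≢ 1 ✓]
The check at q = 2 fails, so 120 generates a proper subgroup.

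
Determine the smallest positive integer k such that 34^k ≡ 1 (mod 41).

40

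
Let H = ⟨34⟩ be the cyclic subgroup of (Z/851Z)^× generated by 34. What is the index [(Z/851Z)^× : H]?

ord(34) | φ(851) = φ(23·37) = (23−1)·(37−1) = 22·36 = 792 = 2^3 · 3^2 · 11.
Divisors of 792: 1, 2, 3, 4, 6, 8, 9, 11, 12, 18, 22, 24, 33, 36, 44, 66, 72, 88, 99, 132, 198, 264, 396, 792.
Check 34^d mod 851 for each divisor in increasing order:
34^1 ≡ 34 (mod 851)
34^2 ≡ 305 (mod 851)
34^3 ≡ 158 (mod 851)
34^4 ≡ 266 (mod 851)
34^6 ≡ 285 (mod 851)
34^8 ≡ 123 (mod 851)
34^9 ≡ 778 (mod 851)
34^11 ≡ 712 (mod 851)
34^12 ≡ 380 (mod 851)
34^18 ≡ 223 (mod 851)
34^22 ≡ 599 (mod 851)
34^24 ≡ 581 (mod 851)
34^33 ≡ 137 (mod 851)
34^36 ≡ 371 (mod 851)
34^44 ≡ 530 (mod 851)
34^66 ≡ 47 (mod 851)
34^72 ≡ 630 (mod 851)
34^88 ≡ 70 (mod 851)
34^99 ≡ 482 (mod 851)
34^132 ≡ 507 (mod 851)
34^198 ≡ 1 (mod 851) ✓
So ord_851(34) = 198, hence |⟨34⟩| = 198.
[(Z/851Z)^× : ⟨34⟩] = 792/198 = 4.

4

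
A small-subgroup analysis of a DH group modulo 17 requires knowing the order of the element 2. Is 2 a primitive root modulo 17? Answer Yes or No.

No

φ(17) = 17 − 1 = 16 = 2^4.
It suffices to check that the order of 2 is not a proper divisor of 16: compute 2^(16/q) for q ∈ {2}.
2^8 ≡ 1 (mod 17)  [q = 2: ≡ 1 ✗]
The check at q = 2 fails, so 2 generates a proper subgroup.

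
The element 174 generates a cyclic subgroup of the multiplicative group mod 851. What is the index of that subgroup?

ord(174) | φ(851) = φ(23·37) = (23−1)·(37−1) = 22·36 = 792 = 2^3 · 3^2 · 11.
Divisors of 792: 1, 2, 3, 4, 6, 8, 9, 11, 12, 18, 22, 24, 33, 36, 44, 66, 72, 88, 99, 132, 198, 264, 396, 792.
Test each divisor d:
174^1 ≡ 174 (mod 851)
174^2 ≡ 491 (mod 851)
174^3 ≡ 334 (mod 851)
174^4 ≡ 248 (mod 851)
174^6 ≡ 75 (mod 851)
174^8 ≡ 232 (mod 851)
174^9 ≡ 371 (mod 851)
174^11 ≡ 47 (mod 851)
174^12 ≡ 519 (mod 851)
174^18 ≡ 630 (mod 851)
174^22 ≡ 507 (mod 851)
174^24 ≡ 445 (mod 851)
174^33 ≡ 1 (mod 851) ✓
The order of 174 is 33, so the subgroup it generates has 33 elements.
[(Z/851Z)^× : ⟨174⟩] = 792/33 = 24.

24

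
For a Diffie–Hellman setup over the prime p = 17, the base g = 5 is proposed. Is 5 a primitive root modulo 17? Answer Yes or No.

Yes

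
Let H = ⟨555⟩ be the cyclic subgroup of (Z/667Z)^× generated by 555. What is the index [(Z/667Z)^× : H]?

ord(555) | φ(667) = φ(23·29) = (23−1)·(29−1) = 22·28 = 616 = 2^3 · 7 · 11.
Divisors of 616: 1, 2, 4, 7, 8, 11, 14, 22, 28, 44, 56, 77, 88, 154, 308, 616.
Compute 555^d (mod 667) for the divisors d until we hit 1:
555^1 ≡ 555 (mod 667)
555^2 ≡ 538 (mod 667)
555^4 ≡ 633 (mod 667)
555^7 ≡ 347 (mod 667)
555^8 ≡ 489 (mod 667)
555^11 ≡ 208 (mod 667)
555^14 ≡ 349 (mod 667)
555^22 ≡ 576 (mod 667)
555^28 ≡ 407 (mod 667)
555^44 ≡ 277 (mod 667)
555^56 ≡ 233 (mod 667)
555^77 ≡ 231 (mod 667)
555^88 ≡ 24 (mod 667)
555^154 ≡ 1 (mod 667) ✓
Thus |⟨555⟩| = ord(555) = 154.
[(Z/667Z)^× : ⟨555⟩] = 616/154 = 4.

4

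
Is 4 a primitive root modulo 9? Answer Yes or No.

φ(9) = φ(3^2) = 3·(3−1) = 6 = 2 · 3.
4 is a primitive root mod 9 iff 4^(φ(9)/q) ≢ 1 for every prime q | φ(9), i.e. q ∈ {2, 3}.
4^3 ≡ 1 (mod 9)  [q = 2: ≡ 1 ✗]
4^2 ≡ 7 (mod 9)  [q = 3: ≢ 1 ✓]
Since 4^3 ≡ 1, the order of 4 divides 3 < 6, so 4 is not a primitive root.

No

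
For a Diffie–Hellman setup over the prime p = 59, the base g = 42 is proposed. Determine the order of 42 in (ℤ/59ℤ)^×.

ord(42) | φ(59) = 59 − 1 = 58 = 2 · 29.
Divisors of 58: 1, 2, 29, 58.
Test each divisor d:
42^1 ≡ 42 (mod 59)
42^2 ≡ 53 (mod 59)
42^29 ≡ 58 (mod 59)
42^58 ≡ 1 (mod 59) ✓
Hence ord(42) = 58.

58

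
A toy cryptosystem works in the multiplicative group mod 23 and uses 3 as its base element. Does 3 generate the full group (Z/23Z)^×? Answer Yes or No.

No

φ(23) = 23 − 1 = 22 = 2 · 11.
It suffices to check that the order of 3 is not a proper divisor of 22: compute 3^(22/q) for q ∈ {2, 11}.
3^11 ≡ 1 (mod 23)  [q = 2: ≡ 1 ✗]
3^2 ≡ 9 (mod 23)  [q = 11: ≢ 1 ✓]
The check at q = 2 fails, so 3 generates a proper subgroup.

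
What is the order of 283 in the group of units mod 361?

171

Since 283 ∈ (Z/361Z)^×, its order divides φ(361) = φ(19^2) = 19·(19−1) = 342 = 2 · 3^2 · 19.
Divisors of 342: 1, 2, 3, 6, 9, 18, 19, 38, 57, 114, 171, 342.
Evaluate successive powers at the divisors of 342:
283^1 ≡ 283 (mod 361)
283^2 ≡ 308 (mod 361)
283^3 ≡ 163 (mod 361)
283^6 ≡ 216 (mod 361)
283^9 ≡ 191 (mod 361)
283^18 ≡ 20 (mod 361)
283^19 ≡ 245 (mod 361)
283^38 ≡ 99 (mod 361)
283^57 ≡ 68 (mod 361)
283^114 ≡ 292 (mod 361)
283^171 ≡ 1 (mod 361) ✓
So ord_361(283) = 171.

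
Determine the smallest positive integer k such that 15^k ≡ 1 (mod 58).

28

By Lagrange's theorem, ord_58(15) divides φ(58) = φ(2)·φ(29) = 1·28 = 28 = 2^2 · 7.
Divisors of 28: 1, 2, 4, 7, 14, 28.
Check 15^d mod 58 for each divisor in increasing order:
15^1 ≡ 15
15^2 ≡ 51
15^4 ≡ 49
15^7 ≡ 17
15^14 ≡ 57
15^28 ≡ 1
So ord_58(15) = 28.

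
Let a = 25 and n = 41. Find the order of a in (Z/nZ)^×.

By Lagrange's theorem, ord_41(25) divides φ(41) = 41 − 1 = 40 = 2^3 · 5.
Divisors of 40: 1, 2, 4, 5, 8, 10, 20, 40.
Check 25^d mod 41 for each divisor in increasing order:
25^1 ≡ 25 (mod 41)
25^2 ≡ 10 (mod 41)
25^4 ≡ 18 (mod 41)
25^5 ≡ 40 (mod 41)
25^8 ≡ 37 (mod 41)
25^10 ≡ 1 (mod 41) ✓
The smallest such exponent is 10, so the order of 25 is 10.

10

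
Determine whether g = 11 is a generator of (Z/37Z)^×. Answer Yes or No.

No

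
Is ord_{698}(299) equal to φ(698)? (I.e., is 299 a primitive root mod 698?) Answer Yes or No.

Yes

φ(698) = φ(2)·φ(349) = 1·348 = 348 = 2^2 · 3 · 29.
Test 299^(348/q) mod 698 for each prime factor q of 348:
299^174 ≡ 697 (mod 698)  [q = 2: ≢ 1 ✓]
299^116 ≡ 471 (mod 698)  [q = 3: ≢ 1 ✓]
299^12 ≡ 171 (mod 698)  [q = 29: ≢ 1 ✓]
Every test exponent gives a nontrivial residue, hence 299 generates the full group.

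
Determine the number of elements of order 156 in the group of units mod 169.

φ(169) = φ(13^2) = 13·(13−1) = 156 = 2^2 · 3 · 13.
Since (Z/169Z)^× is cyclic of order 156, the number of elements of order d is φ(d) when d | 156 and 0 otherwise.
156 = 2^2 · 3 · 13 divides 156, and φ(156) = 48.

48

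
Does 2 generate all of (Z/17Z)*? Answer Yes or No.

No

φ(17) = 17 − 1 = 16 = 2^4.
Test 2^(16/q) mod 17 for each prime factor q of 16:
2^8 ≡ 1 (mod 17)  [q = 2: ≡ 1 ✗]
2^8 ≡ 1 shows ord(2) | 8, strictly less than φ(17); not a primitive root.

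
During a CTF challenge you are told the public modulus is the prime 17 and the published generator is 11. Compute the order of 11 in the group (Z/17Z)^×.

ord(11) | φ(17) = 17 − 1 = 16 = 2^4.
Divisors of 16: 1, 2, 4, 8, 16.
Evaluate successive powers at the divisors of 16:
11^1 ≡ 11
11^2 ≡ 2
11^4 ≡ 4
11^8 ≡ 16
11^16 ≡ 1
Hence ord(11) = 16.

16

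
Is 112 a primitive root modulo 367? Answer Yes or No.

φ(367) = 367 − 1 = 366 = 2 · 3 · 61.
It suffices to check that the order of 112 is not a proper divisor of 366: compute 112^(366/q) for q ∈ {2, 3, 61}.
112^183 ≡ 1 (mod 367)  [q = 2: ≡ 1 ✗]
112^122 ≡ 283 (mod 367)  [q = 3: ≢ 1 ✓]
112^6 ≡ 135 (mod 367)  [q = 61: ≢ 1 ✓]
The check at q = 2 fails, so 112 generates a proper subgroup.

No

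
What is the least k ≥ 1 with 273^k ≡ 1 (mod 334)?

166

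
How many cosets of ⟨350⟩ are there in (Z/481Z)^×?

12

The order of 350 must divide φ(481) = φ(13·37) = (13−1)·(37−1) = 12·36 = 432 = 2^4 · 3^3.
Divisors of 432: 1, 2, 3, 4, 6, 8, 9, 12, 16, 18, 24, 27, 36, 48, 54, 72, 108, 144, 216, 432.
Check 350^d mod 481 for each divisor in increasing order:
350^1 ≡ 350 (mod 481)
350^2 ≡ 326 (mod 481)
350^3 ≡ 103 (mod 481)
350^4 ≡ 456 (mod 481)
350^6 ≡ 27 (mod 481)
350^8 ≡ 144 (mod 481)
350^9 ≡ 376 (mod 481)
350^12 ≡ 248 (mod 481)
350^16 ≡ 53 (mod 481)
350^18 ≡ 443 (mod 481)
350^24 ≡ 417 (mod 481)
350^27 ≡ 142 (mod 481)
350^36 ≡ 1 (mod 481) ✓
Thus |⟨350⟩| = ord(350) = 36.
[(Z/481Z)^× : ⟨350⟩] = 432/36 = 12.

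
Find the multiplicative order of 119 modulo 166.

41

ord(119) | φ(166) = φ(2)·φ(83) = 1·82 = 82 = 2 · 41.
Divisors of 82: 1, 2, 41, 82.
Check 119^d mod 166 for each divisor in increasing order:
119^1 ≡ 119
119^2 ≡ 51
119^41 ≡ 1
Therefore the multiplicative order of 119 modulo 166 is 41.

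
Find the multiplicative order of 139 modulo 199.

11

ord(139) | φ(199) = 199 − 1 = 198 = 2 · 3^2 · 11.
Divisors of 198: 1, 2, 3, 6, 9, 11, 18, 22, 33, 66, 99, 198.
Evaluate successive powers at the divisors of 198:
139^1 ≡ 139 (mod 199)
139^2 ≡ 18 (mod 199)
139^3 ≡ 114 (mod 199)
139^6 ≡ 61 (mod 199)
139^9 ≡ 188 (mod 199)
139^11 ≡ 1 (mod 199) ✓
Therefore the multiplicative order of 139 modulo 199 is 11.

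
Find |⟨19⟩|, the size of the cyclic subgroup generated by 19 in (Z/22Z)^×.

10

The order of 19 must divide φ(22) = φ(2)·φ(11) = 1·10 = 10 = 2 · 5.
Divisors of 10: 1, 2, 5, 10.
Test each divisor d:
19^1 ≡ 19 (mod 22)
19^2 ≡ 9 (mod 22)
19^5 ≡ 21 (mod 22)
19^10 ≡ 1 (mod 22) ✓
So ord_22(19) = 10.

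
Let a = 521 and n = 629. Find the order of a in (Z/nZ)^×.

By Lagrange's theorem, ord_629(521) divides φ(629) = φ(17·37) = (17−1)·(37−1) = 16·36 = 576 = 2^6 · 3^2.
Divisors of 576: 1, 2, 3, 4, 6, 8, 9, 12, 16, 18, 24, 32, 36, 48, 64, 72, 96, 144, 192, 288, 576.
Test each divisor d:
521^1 ≡ 521
521^2 ≡ 342
521^3 ≡ 175
521^4 ≡ 599
521^6 ≡ 433
521^8 ≡ 271
521^9 ≡ 295
521^12 ≡ 47
521^16 ≡ 477
521^18 ≡ 223
521^24 ≡ 322
521^32 ≡ 460
521^36 ≡ 38
521^48 ≡ 528
521^64 ≡ 256
521^72 ≡ 186
521^96 ≡ 137
521^144 ≡ 1
So ord_629(521) = 144.

144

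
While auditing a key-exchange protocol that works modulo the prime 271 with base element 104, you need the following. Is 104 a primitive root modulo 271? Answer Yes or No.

No

φ(271) = 271 − 1 = 270 = 2 · 3^3 · 5.
It suffices to check that the order of 104 is not a proper divisor of 270: compute 104^(270/q) for q ∈ {2, 3, 5}.
104^135 ≡ 270 (mod 271)  [q = 2: ≢ 1 ✓]
104^90 ≡ 1 (mod 271)  [q = 3: ≡ 1 ✗]
104^54 ≡ 100 (mod 271)  [q = 5: ≢ 1 ✓]
The check at q = 3 fails, so 104 generates a proper subgroup.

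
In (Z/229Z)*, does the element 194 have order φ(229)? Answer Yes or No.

φ(229) = 229 − 1 = 228 = 2^2 · 3 · 19.
It suffices to check that the order of 194 is not a proper divisor of 228: compute 194^(228/q) for q ∈ {2, 3, 19}.
194^114 ≡ 228 (mod 229)  [q = 2: ≢ 1 ✓]
194^76 ≡ 134 (mod 229)  [q = 3: ≢ 1 ✓]
194^12 ≡ 104 (mod 229)  [q = 19: ≢ 1 ✓]
All checks pass, so 194 has order 228 and is a primitive root modulo 229.

Yes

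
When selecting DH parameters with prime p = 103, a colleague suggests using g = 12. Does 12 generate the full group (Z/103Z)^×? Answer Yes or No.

Yes

φ(103) = 103 − 1 = 102 = 2 · 3 · 17.
12 is a primitive root mod 103 iff 12^(φ(103)/q) ≢ 1 for every prime q | φ(103), i.e. q ∈ {2, 3, 17}.
12^51 ≡ 102 (mod 103)  [q = 2: ≢ 1 ✓]
12^34 ≡ 56 (mod 103)  [q = 3: ≢ 1 ✓]
12^6 ≡ 14 (mod 103)  [q = 17: ≢ 1 ✓]
All checks pass, so 12 has order 102 and is a primitive root modulo 103.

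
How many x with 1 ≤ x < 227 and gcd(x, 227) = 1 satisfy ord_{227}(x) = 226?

112

φ(227) = 227 − 1 = 226 = 2 · 113.
In a cyclic group of order 226, there are φ(d) elements of order d for each divisor d of 226, and zero for non-divisors.
226 = 2 · 113 divides 226, and φ(226) = 112.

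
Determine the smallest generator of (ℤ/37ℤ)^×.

φ(37) = 37 − 1 = 36 = 2^2 · 3^2.
Test candidates g = 2, 3, … against the prime factors q ∈ {2, 3} of φ(37): g is a generator iff g^(36/q) ≢ 1 for every such q.
g = 2: 2^18 ≡ 36; 2^12 ≡ 26 — none is 1, so 2 is a primitive root.
Hence the least primitive root of 37 is 2.

2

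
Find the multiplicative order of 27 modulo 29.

ord(27) | φ(29) = 29 − 1 = 28 = 2^2 · 7.
Divisors of 28: 1, 2, 4, 7, 14, 28.
Test each divisor d:
27^1 ≡ 27
27^2 ≡ 4
27^4 ≡ 16
27^7 ≡ 17
27^14 ≡ 28
27^28 ≡ 1
So ord_29(27) = 28.

28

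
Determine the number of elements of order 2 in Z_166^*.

1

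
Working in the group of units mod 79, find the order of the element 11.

39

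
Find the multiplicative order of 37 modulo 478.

238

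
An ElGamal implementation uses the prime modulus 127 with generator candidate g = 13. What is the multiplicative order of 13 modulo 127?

By Lagrange's theorem, ord_127(13) divides φ(127) = 127 − 1 = 126 = 2 · 3^2 · 7.
Divisors of 126: 1, 2, 3, 6, 7, 9, 14, 18, 21, 42, 63, 126.
Check 13^d mod 127 for each divisor in increasing order:
13^1 ≡ 13
13^2 ≡ 42
13^3 ≡ 38
13^6 ≡ 47
13^7 ≡ 103
13^9 ≡ 8
13^14 ≡ 68
13^18 ≡ 64
13^21 ≡ 19
13^42 ≡ 107
13^63 ≡ 1
Hence ord(13) = 63.

63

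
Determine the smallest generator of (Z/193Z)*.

5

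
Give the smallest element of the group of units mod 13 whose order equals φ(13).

φ(13) = 13 − 1 = 12 = 2^2 · 3.
Test candidates g = 2, 3, … against the prime factors q ∈ {2, 3} of φ(13): g is a generator iff g^(12/q) ≢ 1 for every such q.
g = 2: 2^6 ≡ 12; 2^4 ≡ 3 — none is 1, so 2 is a primitive root.
Hence the least primitive root of 13 is 2.

2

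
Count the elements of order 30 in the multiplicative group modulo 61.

φ(61) = 61 − 1 = 60 = 2^2 · 3 · 5.
In a cyclic group of order 60, there are φ(d) elements of order d for each divisor d of 60, and zero for non-divisors.
30 = 2 · 3 · 5 divides 60, and φ(30) = 8.

8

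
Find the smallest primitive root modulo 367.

6

φ(367) = 367 − 1 = 366 = 2 · 3 · 61.
Test candidates g = 2, 3, … against the prime factors q ∈ {2, 3, 61} of φ(367): g is a generator iff g^(366/q) ≢ 1 for every such q.
g = 2: 2^183 ≡ 1 — hits 1, so not a primitive root.
g = 3: 3^183 ≡ 366; 3^122 ≡ 1 — hits 1, so not a primitive root.
g = 4: 4^183 ≡ 1 — hits 1, so not a primitive root.
g = 5: 5^183 ≡ 366; 5^122 ≡ 1 — hits 1, so not a primitive root.
g = 6: 6^183 ≡ 366; 6^122 ≡ 283; 6^6 ≡ 47 — none is 1, so 6 is a primitive root.
So 6 is the smallest generator of (Z/367Z)^×.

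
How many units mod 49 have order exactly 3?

2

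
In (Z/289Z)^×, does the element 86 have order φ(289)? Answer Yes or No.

No

φ(289) = φ(17^2) = 17·(17−1) = 272 = 2^4 · 17.
86 is a primitive root mod 289 iff 86^(φ(289)/q) ≢ 1 for every prime q | φ(289), i.e. q ∈ {2, 17}.
86^136 ≡ 1 (mod 289)  [q = 2: ≡ 1 ✗]
86^16 ≡ 205 (mod 289)  [q = 17: ≢ 1 ✓]
Since 86^136 ≡ 1, the order of 86 divides 136 < 272, so 86 is not a primitive root.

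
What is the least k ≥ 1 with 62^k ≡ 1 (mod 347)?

346

By Lagrange's theorem, ord_347(62) divides φ(347) = 347 − 1 = 346 = 2 · 173.
Divisors of 346: 1, 2, 173, 346.
Compute 62^d (mod 347) for the divisors d until we hit 1:
62^1 ≡ 62 (mod 347)
62^2 ≡ 27 (mod 347)
62^173 ≡ 346 (mod 347)
62^346 ≡ 1 (mod 347) ✓
Therefore the multiplicative order of 62 modulo 347 is 346.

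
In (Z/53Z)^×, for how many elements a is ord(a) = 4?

2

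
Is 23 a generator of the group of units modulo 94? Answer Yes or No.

Yes

φ(94) = φ(2)·φ(47) = 1·46 = 46 = 2 · 23.
It suffices to check that the order of 23 is not a proper divisor of 46: compute 23^(46/q) for q ∈ {2, 23}.
23^23 ≡ 93 (mod 94)  [q = 2: ≢ 1 ✓]
23^2 ≡ 59 (mod 94)  [q = 23: ≢ 1 ✓]
None equal 1, so ord_94(23) = 46: 23 is a primitive root.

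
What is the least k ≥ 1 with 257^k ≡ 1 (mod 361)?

342

Since 257 ∈ (Z/361Z)^×, its order divides φ(361) = φ(19^2) = 19·(19−1) = 342 = 2 · 3^2 · 19.
Divisors of 342: 1, 2, 3, 6, 9, 18, 19, 38, 57, 114, 171, 342.
Evaluate successive powers at the divisors of 342:
257^1 ≡ 257
257^2 ≡ 347
257^3 ≡ 12
257^6 ≡ 144
257^9 ≡ 284
257^18 ≡ 153
257^19 ≡ 333
257^38 ≡ 62
257^57 ≡ 69
257^114 ≡ 68
257^171 ≡ 360
257^342 ≡ 1
Therefore the multiplicative order of 257 modulo 361 is 342.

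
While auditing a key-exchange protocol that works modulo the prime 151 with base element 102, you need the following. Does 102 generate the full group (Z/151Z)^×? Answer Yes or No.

φ(151) = 151 − 1 = 150 = 2 · 3 · 5^2.
102 is a primitive root mod 151 iff 102^(φ(151)/q) ≢ 1 for every prime q | φ(151), i.e. q ∈ {2, 3, 5}.
102^75 ≡ 150 (mod 151)  [q = 2: ≢ 1 ✓]
102^50 ≡ 118 (mod 151)  [q = 3: ≢ 1 ✓]
102^30 ≡ 64 (mod 151)  [q = 5: ≢ 1 ✓]
All checks pass, so 102 has order 150 and is a primitive root modulo 151.

Yes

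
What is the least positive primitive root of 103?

φ(103) = 103 − 1 = 102 = 2 · 3 · 17.
g is a primitive root iff g^(102/q) ≢ 1 (mod 103) for each prime q ∈ {2, 3, 17}.
g = 2: 2^51 ≡ 1 — hits 1, so not a primitive root.
g = 3: 3^51 ≡ 102; 3^34 ≡ 1 — hits 1, so not a primitive root.
g = 4: 4^51 ≡ 1 — hits 1, so not a primitive root.
g = 5: 5^51 ≡ 102; 5^34 ≡ 56; 5^6 ≡ 72 — none is 1, so 5 is a primitive root.
Hence the least primitive root of 103 is 5.

5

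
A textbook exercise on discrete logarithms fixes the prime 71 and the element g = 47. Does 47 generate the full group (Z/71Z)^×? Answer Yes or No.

φ(71) = 71 − 1 = 70 = 2 · 5 · 7.
An element g generates (Z/71Z)^× iff g^(70/q) ≢ 1 (mod 71) for each prime q ∈ {2, 5, 7}.
47^35 ≡ 70 (mod 71)  [q = 2: ≢ 1 ✓]
47^14 ≡ 25 (mod 71)  [q = 5: ≢ 1 ✓]
47^10 ≡ 37 (mod 71)  [q = 7: ≢ 1 ✓]
None equal 1, so ord_71(47) = 70: 47 is a primitive root.

Yes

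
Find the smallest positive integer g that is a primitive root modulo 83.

φ(83) = 83 − 1 = 82 = 2 · 41.
g is a primitive root iff g^(82/q) ≢ 1 (mod 83) for each prime q ∈ {2, 41}.
g = 2: 2^41 ≡ 82; 2^2 ≡ 4 — none is 1, so 2 is a primitive root.
Hence the least primitive root of 83 is 2.

2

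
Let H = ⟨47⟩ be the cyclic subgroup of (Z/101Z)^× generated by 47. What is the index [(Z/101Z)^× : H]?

2

ord(47) | φ(101) = 101 − 1 = 100 = 2^2 · 5^2.
Divisors of 100: 1, 2, 4, 5, 10, 20, 25, 50, 100.
Test each divisor d:
47^1 ≡ 47
47^2 ≡ 88
47^4 ≡ 68
47^5 ≡ 65
47^10 ≡ 84
47^20 ≡ 87
47^25 ≡ 100
47^50 ≡ 1
Thus |⟨47⟩| = ord(47) = 50.
Index = |(Z/101Z)^×| / |⟨47⟩| = 100 / 50 = 2.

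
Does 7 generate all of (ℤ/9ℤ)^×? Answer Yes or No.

No

φ(9) = φ(3^2) = 3·(3−1) = 6 = 2 · 3.
An element g generates (Z/9Z)^× iff g^(6/q) ≢ 1 (mod 9) for each prime q ∈ {2, 3}.
7^3 ≡ 1 (mod 9)  [q = 2: ≡ 1 ✗]
7^2 ≡ 4 (mod 9)  [q = 3: ≢ 1 ✓]
7^3 ≡ 1 shows ord(7) | 3, strictly less than φ(9); not a primitive root.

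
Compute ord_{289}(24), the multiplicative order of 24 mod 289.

272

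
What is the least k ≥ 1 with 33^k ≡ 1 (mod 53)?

52

By Lagrange's theorem, ord_53(33) divides φ(53) = 53 − 1 = 52 = 2^2 · 13.
Divisors of 52: 1, 2, 4, 13, 26, 52.
Test each divisor d:
33^1 ≡ 33 (mod 53)
33^2 ≡ 29 (mod 53)
33^4 ≡ 46 (mod 53)
33^13 ≡ 23 (mod 53)
33^26 ≡ 52 (mod 53)
33^52 ≡ 1 (mod 53) ✓
The smallest such exponent is 52, so the order of 33 is 52.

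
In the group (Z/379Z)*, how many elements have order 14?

φ(379) = 379 − 1 = 378 = 2 · 3^3 · 7.
(Z/379Z)^× is cyclic (|G| = 378); a cyclic group of order m has exactly φ(d) elements of each order d | m, and none otherwise.
14 = 2 · 7 divides 378, and φ(14) = 6.

6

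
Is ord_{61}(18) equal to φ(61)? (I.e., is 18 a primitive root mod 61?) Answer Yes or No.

Yes

φ(61) = 61 − 1 = 60 = 2^2 · 3 · 5.
It suffices to check that the order of 18 is not a proper divisor of 60: compute 18^(60/q) for q ∈ {2, 3, 5}.
18^30 ≡ 60 (mod 61)  [q = 2: ≢ 1 ✓]
18^20 ≡ 47 (mod 61)  [q = 3: ≢ 1 ✓]
18^12 ≡ 58 (mod 61)  [q = 5: ≢ 1 ✓]
Every test exponent gives a nontrivial residue, hence 18 generates the full group.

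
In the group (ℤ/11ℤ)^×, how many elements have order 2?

1

φ(11) = 11 − 1 = 10 = 2 · 5.
Since (Z/11Z)^× is cyclic of order 10, the number of elements of order d is φ(d) when d | 10 and 0 otherwise.
2 | 10, and φ(2) = 2 − 1 = 1.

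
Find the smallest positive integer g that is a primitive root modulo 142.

7

φ(142) = φ(2)·φ(71) = 1·70 = 70 = 2 · 5 · 7.
g is a primitive root iff g^(70/q) ≢ 1 (mod 142) for each prime q ∈ {2, 5, 7}.
g = 2: gcd(2, 142) = 2 > 1, not a unit — skip.
g = 3: 3^35 ≡ 1 — hits 1, so not a primitive root.
g = 4: gcd(4, 142) = 2 > 1, not a unit — skip.
g = 5: 5^35 ≡ 1 — hits 1, so not a primitive root.
g = 6: gcd(6, 142) = 2 > 1, not a unit — skip.
g = 7: 7^35 ≡ 141; 7^14 ≡ 125; 7^10 ≡ 45 — none is 1, so 7 is a primitive root.
Hence the least primitive root of 142 is 7.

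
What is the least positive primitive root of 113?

φ(113) = 113 − 1 = 112 = 2^4 · 7.
g is a primitive root iff g^(112/q) ≢ 1 (mod 113) for each prime q ∈ {2, 7}.
g = 2: 2^56 ≡ 1 — hits 1, so not a primitive root.
g = 3: 3^56 ≡ 112; 3^16 ≡ 49 — none is 1, so 3 is a primitive root.
Hence the least primitive root of 113 is 3.

3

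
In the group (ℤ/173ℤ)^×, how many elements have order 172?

φ(173) = 173 − 1 = 172 = 2^2 · 43.
Since (Z/173Z)^× is cyclic of order 172, the number of elements of order d is φ(d) when d | 172 and 0 otherwise.
172 = 2^2 · 43 divides 172, and φ(172) = 84.

84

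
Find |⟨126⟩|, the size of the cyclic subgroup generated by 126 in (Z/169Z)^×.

39

The order of 126 must divide φ(169) = φ(13^2) = 13·(13−1) = 156 = 2^2 · 3 · 13.
Divisors of 156: 1, 2, 3, 4, 6, 12, 13, 26, 39, 52, 78, 156.
Test each divisor d:
126^1 ≡ 126 (mod 169)
126^2 ≡ 159 (mod 169)
126^3 ≡ 92 (mod 169)
126^4 ≡ 100 (mod 169)
126^6 ≡ 14 (mod 169)
126^12 ≡ 27 (mod 169)
126^13 ≡ 22 (mod 169)
126^26 ≡ 146 (mod 169)
126^39 ≡ 1 (mod 169) ✓
The smallest such exponent is 39, so the order of 126 is 39.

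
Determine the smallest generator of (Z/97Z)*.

φ(97) = 97 − 1 = 96 = 2^5 · 3.
g is a primitive root iff g^(96/q) ≢ 1 (mod 97) for each prime q ∈ {2, 3}.
g = 2: 2^48 ≡ 1 — hits 1, so not a primitive root.
g = 3: 3^48 ≡ 1 — hits 1, so not a primitive root.
g = 4: 4^48 ≡ 1 — hits 1, so not a primitive root.
g = 5: 5^48 ≡ 96; 5^32 ≡ 35 — none is 1, so 5 is a primitive root.
Hence the least primitive root of 97 is 5.

5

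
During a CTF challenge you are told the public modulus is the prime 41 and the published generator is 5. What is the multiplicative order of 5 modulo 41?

By Lagrange's theorem, ord_41(5) divides φ(41) = 41 − 1 = 40 = 2^3 · 5.
Divisors of 40: 1, 2, 4, 5, 8, 10, 20, 40.
Evaluate successive powers at the divisors of 40:
5^1 ≡ 5 (mod 41)
5^2 ≡ 25 (mod 41)
5^4 ≡ 10 (mod 41)
5^5 ≡ 9 (mod 41)
5^8 ≡ 18 (mod 41)
5^10 ≡ 40 (mod 41)
5^20 ≡ 1 (mod 41) ✓
The smallest such exponent is 20, so the order of 5 is 20.

20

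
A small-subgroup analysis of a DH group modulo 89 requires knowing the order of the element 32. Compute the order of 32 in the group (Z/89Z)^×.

ord(32) | φ(89) = 89 − 1 = 88 = 2^3 · 11.
Divisors of 88: 1, 2, 4, 8, 11, 22, 44, 88.
Evaluate successive powers at the divisors of 88:
32^1 ≡ 32 (mod 89)
32^2 ≡ 45 (mod 89)
32^4 ≡ 67 (mod 89)
32^8 ≡ 39 (mod 89)
32^11 ≡ 1 (mod 89) ✓
Hence ord(32) = 11.

11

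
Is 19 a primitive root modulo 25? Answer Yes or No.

No

φ(25) = φ(5^2) = 5·(5−1) = 20 = 2^2 · 5.
It suffices to check that the order of 19 is not a proper divisor of 20: compute 19^(20/q) for q ∈ {2, 5}.
19^10 ≡ 1 (mod 25)  [q = 2: ≡ 1 ✗]
19^4 ≡ 21 (mod 25)  [q = 5: ≢ 1 ✓]
19^10 ≡ 1 shows ord(19) | 10, strictly less than φ(25); not a primitive root.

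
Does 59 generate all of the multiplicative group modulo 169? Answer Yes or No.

Yes

φ(169) = φ(13^2) = 13·(13−1) = 156 = 2^2 · 3 · 13.
It suffices to check that the order of 59 is not a proper divisor of 156: compute 59^(156/q) for q ∈ {2, 3, 13}.
59^78 ≡ 168 (mod 169)  [q = 2: ≢ 1 ✓]
59^52 ≡ 22 (mod 169)  [q = 3: ≢ 1 ✓]
59^12 ≡ 14 (mod 169)  [q = 13: ≢ 1 ✓]
Every test exponent gives a nontrivial residue, hence 59 generates the full group.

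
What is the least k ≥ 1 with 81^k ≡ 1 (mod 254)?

Since 81 ∈ (Z/254Z)^×, its order divides φ(254) = φ(2)·φ(127) = 1·126 = 126 = 2 · 3^2 · 7.
Divisors of 126: 1, 2, 3, 6, 7, 9, 14, 18, 21, 42, 63, 126.
Evaluate successive powers at the divisors of 126:
81^1 ≡ 81
81^2 ≡ 211
81^3 ≡ 73
81^6 ≡ 249
81^7 ≡ 103
81^9 ≡ 143
81^14 ≡ 195
81^18 ≡ 129
81^21 ≡ 19
81^42 ≡ 107
81^63 ≡ 1
Therefore the multiplicative order of 81 modulo 254 is 63.

63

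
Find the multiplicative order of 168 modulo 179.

89

Since 168 ∈ (Z/179Z)^×, its order divides φ(179) = 179 − 1 = 178 = 2 · 89.
Divisors of 178: 1, 2, 89, 178.
Test each divisor d:
168^1 ≡ 168 (mod 179)
168^2 ≡ 121 (mod 179)
168^89 ≡ 1 (mod 179) ✓
The smallest such exponent is 89, so the order of 168 is 89.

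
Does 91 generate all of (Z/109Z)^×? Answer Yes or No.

φ(109) = 109 − 1 = 108 = 2^2 · 3^3.
91 is a primitive root mod 109 iff 91^(φ(109)/q) ≢ 1 for every prime q | φ(109), i.e. q ∈ {2, 3}.
91^54 ≡ 108 (mod 109)  [q = 2: ≢ 1 ✓]
91^36 ≡ 45 (mod 109)  [q = 3: ≢ 1 ✓]
Every test exponent gives a nontrivial residue, hence 91 generates the full group.

Yes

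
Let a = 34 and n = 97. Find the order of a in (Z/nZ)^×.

32

ord(34) | φ(97) = 97 − 1 = 96 = 2^5 · 3.
Divisors of 96: 1, 2, 3, 4, 6, 8, 12, 16, 24, 32, 48, 96.
Check 34^d mod 97 for each divisor in increasing order:
34^1 ≡ 34
34^2 ≡ 89
34^3 ≡ 19
34^4 ≡ 64
34^6 ≡ 70
34^8 ≡ 22
34^12 ≡ 50
34^16 ≡ 96
34^24 ≡ 75
34^32 ≡ 1
The smallest such exponent is 32, so the order of 34 is 32.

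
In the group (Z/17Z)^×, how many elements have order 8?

φ(17) = 17 − 1 = 16 = 2^4.
In a cyclic group of order 16, there are φ(d) elements of order d for each divisor d of 16, and zero for non-divisors.
8 = 2^3 divides 16, and φ(8) = 4.

4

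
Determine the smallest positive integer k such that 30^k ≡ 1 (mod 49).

The order of 30 must divide φ(49) = φ(7^2) = 7·(7−1) = 42 = 2 · 3 · 7.
Divisors of 42: 1, 2, 3, 6, 7, 14, 21, 42.
Check 30^d mod 49 for each divisor in increasing order:
30^1 ≡ 30
30^2 ≡ 18
30^3 ≡ 1
Therefore the multiplicative order of 30 modulo 49 is 3.

3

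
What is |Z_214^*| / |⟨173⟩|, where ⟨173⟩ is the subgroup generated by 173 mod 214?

1

Since 173 ∈ (Z/214Z)^×, its order divides φ(214) = φ(2)·φ(107) = 1·106 = 106 = 2 · 53.
Divisors of 106: 1, 2, 53, 106.
Test each divisor d:
173^1 ≡ 173
173^2 ≡ 183
173^53 ≡ 213
173^106 ≡ 1
So ord_214(173) = 106, hence |⟨173⟩| = 106.
Index = |(Z/214Z)^×| / |⟨173⟩| = 106 / 106 = 1.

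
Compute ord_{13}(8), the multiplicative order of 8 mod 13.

4

Since 8 ∈ (Z/13Z)^×, its order divides φ(13) = 13 − 1 = 12 = 2^2 · 3.
Divisors of 12: 1, 2, 3, 4, 6, 12.
Test each divisor d:
8^1 ≡ 8
8^2 ≡ 12
8^3 ≡ 5
8^4 ≡ 1
The smallest such exponent is 4, so the order of 8 is 4.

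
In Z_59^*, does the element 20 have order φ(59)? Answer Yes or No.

No

φ(59) = 59 − 1 = 58 = 2 · 29.
An element g generates (Z/59Z)^× iff g^(58/q) ≢ 1 (mod 59) for each prime q ∈ {2, 29}.
20^29 ≡ 1 (mod 59)  [q = 2: ≡ 1 ✗]
20^2 ≡ 46 (mod 59)  [q = 29: ≢ 1 ✓]
The check at q = 2 fails, so 20 generates a proper subgroup.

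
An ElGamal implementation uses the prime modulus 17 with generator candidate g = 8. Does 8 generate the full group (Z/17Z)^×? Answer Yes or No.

No

φ(17) = 17 − 1 = 16 = 2^4.
Test 8^(16/q) mod 17 for each prime factor q of 16:
8^8 ≡ 1 (mod 17)  [q = 2: ≡ 1 ✗]
8^8 ≡ 1 shows ord(8) | 8, strictly less than φ(17); not a primitive root.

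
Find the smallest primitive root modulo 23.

5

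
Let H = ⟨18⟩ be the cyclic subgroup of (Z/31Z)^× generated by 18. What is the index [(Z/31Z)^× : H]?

2

The order of 18 must divide φ(31) = 31 − 1 = 30 = 2 · 3 · 5.
Divisors of 30: 1, 2, 3, 5, 6, 10, 15, 30.
Check 18^d mod 31 for each divisor in increasing order:
18^1 ≡ 18
18^2 ≡ 14
18^3 ≡ 4
18^5 ≡ 25
18^6 ≡ 16
18^10 ≡ 5
18^15 ≡ 1
The order of 18 is 15, so the subgroup it generates has 15 elements.
Index = |(Z/31Z)^×| / |⟨18⟩| = 30 / 15 = 2.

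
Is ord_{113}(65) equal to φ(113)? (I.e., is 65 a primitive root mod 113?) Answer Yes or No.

No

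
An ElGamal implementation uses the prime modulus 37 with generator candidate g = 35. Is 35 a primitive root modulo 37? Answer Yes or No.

φ(37) = 37 − 1 = 36 = 2^2 · 3^2.
35 is a primitive root mod 37 iff 35^(φ(37)/q) ≢ 1 for every prime q | φ(37), i.e. q ∈ {2, 3}.
35^18 ≡ 36 (mod 37)  [q = 2: ≢ 1 ✓]
35^12 ≡ 26 (mod 37)  [q = 3: ≢ 1 ✓]
All checks pass, so 35 has order 36 and is a primitive root modulo 37.

Yes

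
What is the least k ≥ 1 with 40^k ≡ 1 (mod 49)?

The order of 40 must divide φ(49) = φ(7^2) = 7·(7−1) = 42 = 2 · 3 · 7.
Divisors of 42: 1, 2, 3, 6, 7, 14, 21, 42.
Check 40^d mod 49 for each divisor in increasing order:
40^1 ≡ 40 (mod 49)
40^2 ≡ 32 (mod 49)
40^3 ≡ 6 (mod 49)
40^6 ≡ 36 (mod 49)
40^7 ≡ 19 (mod 49)
40^14 ≡ 18 (mod 49)
40^21 ≡ 48 (mod 49)
40^42 ≡ 1 (mod 49) ✓
Therefore the multiplicative order of 40 modulo 49 is 42.

42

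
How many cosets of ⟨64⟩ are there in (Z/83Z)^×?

ord(64) | φ(83) = 83 − 1 = 82 = 2 · 41.
Divisors of 82: 1, 2, 41, 82.
Test each divisor d:
64^1 ≡ 64 (mod 83)
64^2 ≡ 29 (mod 83)
64^41 ≡ 1 (mod 83) ✓
So ord_83(64) = 41, hence |⟨64⟩| = 41.
The index is φ(83) / ord(64) = 82 / 41 = 2.

2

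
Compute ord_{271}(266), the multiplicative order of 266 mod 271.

54

By Lagrange's theorem, ord_271(266) divides φ(271) = 271 − 1 = 270 = 2 · 3^3 · 5.
Divisors of 270: 1, 2, 3, 5, 6, 9, 10, 15, 18, 27, 30, 45, 54, 90, 135, 270.
Compute 266^d (mod 271) for the divisors d until we hit 1:
266^1 ≡ 266
266^2 ≡ 25
266^3 ≡ 146
266^5 ≡ 127
266^6 ≡ 178
266^9 ≡ 243
266^10 ≡ 140
266^15 ≡ 165
266^18 ≡ 242
266^27 ≡ 270
266^30 ≡ 125
266^45 ≡ 29
266^54 ≡ 1
The smallest such exponent is 54, so the order of 266 is 54.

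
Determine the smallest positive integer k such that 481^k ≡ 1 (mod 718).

Since 481 ∈ (Z/718Z)^×, its order divides φ(718) = φ(2)·φ(359) = 1·358 = 358 = 2 · 179.
Divisors of 358: 1, 2, 179, 358.
Check 481^d mod 718 for each divisor in increasing order:
481^1 ≡ 481 (mod 718)
481^2 ≡ 165 (mod 718)
481^179 ≡ 717 (mod 718)
481^358 ≡ 1 (mod 718) ✓
Therefore the multiplicative order of 481 modulo 718 is 358.

358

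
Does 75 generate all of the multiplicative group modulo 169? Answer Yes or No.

No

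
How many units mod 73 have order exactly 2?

1

φ(73) = 73 − 1 = 72 = 2^3 · 3^2.
(Z/73Z)^× is cyclic (|G| = 72); a cyclic group of order m has exactly φ(d) elements of each order d | m, and none otherwise.
2 | 72, and φ(2) = 2 − 1 = 1.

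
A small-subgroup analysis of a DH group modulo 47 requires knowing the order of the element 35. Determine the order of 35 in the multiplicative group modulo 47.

46

Since 35 ∈ (Z/47Z)^×, its order divides φ(47) = 47 − 1 = 46 = 2 · 23.
Divisors of 46: 1, 2, 23, 46.
Evaluate successive powers at the divisors of 46:
35^1 ≡ 35 (mod 47)
35^2 ≡ 3 (mod 47)
35^23 ≡ 46 (mod 47)
35^46 ≡ 1 (mod 47) ✓
Therefore the multiplicative order of 35 modulo 47 is 46.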